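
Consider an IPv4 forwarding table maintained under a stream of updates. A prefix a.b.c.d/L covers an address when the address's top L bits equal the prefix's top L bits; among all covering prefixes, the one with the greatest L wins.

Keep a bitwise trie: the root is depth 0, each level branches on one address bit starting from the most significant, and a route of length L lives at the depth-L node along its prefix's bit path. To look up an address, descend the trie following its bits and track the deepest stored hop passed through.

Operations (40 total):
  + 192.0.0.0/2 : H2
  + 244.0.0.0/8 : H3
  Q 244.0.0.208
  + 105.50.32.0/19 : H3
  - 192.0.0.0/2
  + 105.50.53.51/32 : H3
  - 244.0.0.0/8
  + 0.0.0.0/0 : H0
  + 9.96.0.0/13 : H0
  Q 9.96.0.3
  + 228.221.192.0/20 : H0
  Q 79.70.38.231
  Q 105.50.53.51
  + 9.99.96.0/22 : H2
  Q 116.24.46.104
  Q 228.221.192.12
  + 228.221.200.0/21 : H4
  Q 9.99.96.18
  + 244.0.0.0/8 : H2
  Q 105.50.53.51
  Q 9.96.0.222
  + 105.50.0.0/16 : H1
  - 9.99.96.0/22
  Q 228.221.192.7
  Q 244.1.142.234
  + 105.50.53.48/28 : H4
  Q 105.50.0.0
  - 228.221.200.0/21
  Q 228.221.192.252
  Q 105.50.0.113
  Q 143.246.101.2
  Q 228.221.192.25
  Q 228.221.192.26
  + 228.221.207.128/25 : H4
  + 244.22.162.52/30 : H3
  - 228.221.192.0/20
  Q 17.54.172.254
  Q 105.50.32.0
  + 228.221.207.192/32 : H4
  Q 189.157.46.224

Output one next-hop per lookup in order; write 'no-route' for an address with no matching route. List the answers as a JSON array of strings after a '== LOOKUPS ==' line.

Apply in order:
  + 192.0.0.0/2 (H2) depth=2
  + 244.0.0.0/8 (H3) depth=8
  lookup 244.0.0.208: bits 11110100 walk d0:-→d1:-→d2:H2→d3:-→d4:-→d5:-→d6:-→d7:-→d8:H3 -> H3
  + 105.50.32.0/19 (H3) depth=19
  del 192.0.0.0/2 (clear depth 2)
  + 105.50.53.51/32 (H3) depth=32
  del 244.0.0.0/8 (clear depth 8)
  + 0.0.0.0/0 (H0) depth=0
  + 9.96.0.0/13 (H0) depth=13
  lookup 9.96.0.3: bits 0000100101100 walk d0:H0→d1:-→d2:-→d3:-→d4:-→d5:-→d6:-→d7:-→d8:-→d9:-→d10:-→d11:-→d12:-→d13:H0 -> H0
  + 228.221.192.0/20 (H0) depth=20
  lookup 79.70.38.231: bits 01 walk d0:H0→d1:-→d2:- -> H0
  lookup 105.50.53.51: bits 01101001001100100011010100110011 walk d0:H0→d1:-→d2:-→d3:-→d4:-→d5:-→d6:-→d7:-→d8:-→d9:-→d10:-→d11:-→d12:-→d13:-→d14:-→d15:-→d16:-→d17:-→d18:-→d19:H3→d20:-→d21:-→d22:-→d23:-→d24:-→d25:-→d26:-→d27:-→d28:-→d29:-→d30:-→d31:-→d32:H3 -> H3
  + 9.99.96.0/22 (H2) depth=22
  lookup 116.24.46.104: bits 011 walk d0:H0→d1:-→d2:-→d3:- -> H0
  lookup 228.221.192.12: bits 11100100110111011100 walk d0:H0→d1:-→d2:-→d3:-→d4:-→d5:-→d6:-→d7:-→d8:-→d9:-→d10:-→d11:-→d12:-→d13:-→d14:-→d15:-→d16:-→d17:-→d18:-→d19:-→d20:H0 -> H0
  + 228.221.200.0/21 (H4) depth=21
  lookup 9.99.96.18: bits 0000100101100011011000 walk d0:H0→d1:-→d2:-→d3:-→d4:-→d5:-→d6:-→d7:-→d8:-→d9:-→d10:-→d11:-→d12:-→d13:H0→d14:-→d15:-→d16:-→d17:-→d18:-→d19:-→d20:-→d21:-→d22:H2 -> H2
  + 244.0.0.0/8 (H2) depth=8
  lookup 105.50.53.51: bits 01101001001100100011010100110011 walk d0:H0→d1:-→d2:-→d3:-→d4:-→d5:-→d6:-→d7:-→d8:-→d9:-→d10:-→d11:-→d12:-→d13:-→d14:-→d15:-→d16:-→d17:-→d18:-→d19:H3→d20:-→d21:-→d22:-→d23:-→d24:-→d25:-→d26:-→d27:-→d28:-→d29:-→d30:-→d31:-→d32:H3 -> H3
  lookup 9.96.0.222: bits 00001001011000 walk d0:H0→d1:-→d2:-→d3:-→d4:-→d5:-→d6:-→d7:-→d8:-→d9:-→d10:-→d11:-→d12:-→d13:H0→d14:- -> H0
  + 105.50.0.0/16 (H1) depth=16
  del 9.99.96.0/22 (clear depth 22)
  lookup 228.221.192.7: bits 11100100110111011100 walk d0:H0→d1:-→d2:-→d3:-→d4:-→d5:-→d6:-→d7:-→d8:-→d9:-→d10:-→d11:-→d12:-→d13:-→d14:-→d15:-→d16:-→d17:-→d18:-→d19:-→d20:H0 -> H0
  lookup 244.1.142.234: bits 11110100 walk d0:H0→d1:-→d2:-→d3:-→d4:-→d5:-→d6:-→d7:-→d8:H2 -> H2
  + 105.50.53.48/28 (H4) depth=28
  lookup 105.50.0.0: bits 011010010011001000 walk d0:H0→d1:-→d2:-→d3:-→d4:-→d5:-→d6:-→d7:-→d8:-→d9:-→d10:-→d11:-→d12:-→d13:-→d14:-→d15:-→d16:H1→d17:-→d18:- -> H1
  del 228.221.200.0/21 (clear depth 21)
  lookup 228.221.192.252: bits 11100100110111011100 walk d0:H0→d1:-→d2:-→d3:-→d4:-→d5:-→d6:-→d7:-→d8:-→d9:-→d10:-→d11:-→d12:-→d13:-→d14:-→d15:-→d16:-→d17:-→d18:-→d19:-→d20:H0 -> H0
  lookup 105.50.0.113: bits 011010010011001000 walk d0:H0→d1:-→d2:-→d3:-→d4:-→d5:-→d6:-→d7:-→d8:-→d9:-→d10:-→d11:-→d12:-→d13:-→d14:-→d15:-→d16:H1→d17:-→d18:- -> H1
  lookup 143.246.101.2: bits 1 walk d0:H0→d1:- -> H0
  lookup 228.221.192.25: bits 11100100110111011100 walk d0:H0→d1:-→d2:-→d3:-→d4:-→d5:-→d6:-→d7:-→d8:-→d9:-→d10:-→d11:-→d12:-→d13:-→d14:-→d15:-→d16:-→d17:-→d18:-→d19:-→d20:H0 -> H0
  lookup 228.221.192.26: bits 11100100110111011100 walk d0:H0→d1:-→d2:-→d3:-→d4:-→d5:-→d6:-→d7:-→d8:-→d9:-→d10:-→d11:-→d12:-→d13:-→d14:-→d15:-→d16:-→d17:-→d18:-→d19:-→d20:H0 -> H0
  + 228.221.207.128/25 (H4) depth=25
  + 244.22.162.52/30 (H3) depth=30
  del 228.221.192.0/20 (clear depth 20)
  lookup 17.54.172.254: bits 000 walk d0:H0→d1:-→d2:-→d3:- -> H0
  lookup 105.50.32.0: bits 0110100100110010001 walk d0:H0→d1:-→d2:-→d3:-→d4:-→d5:-→d6:-→d7:-→d8:-→d9:-→d10:-→d11:-→d12:-→d13:-→d14:-→d15:-→d16:H1→d17:-→d18:-→d19:H3 -> H3
  + 228.221.207.192/32 (H4) depth=32
  lookup 189.157.46.224: bits 1 walk d0:H0→d1:- -> H0

== LOOKUPS ==
["H3","H0","H0","H3","H0","H0","H2","H3","H0","H0","H2","H1","H0","H1","H0","H0","H0","H0","H3","H0"]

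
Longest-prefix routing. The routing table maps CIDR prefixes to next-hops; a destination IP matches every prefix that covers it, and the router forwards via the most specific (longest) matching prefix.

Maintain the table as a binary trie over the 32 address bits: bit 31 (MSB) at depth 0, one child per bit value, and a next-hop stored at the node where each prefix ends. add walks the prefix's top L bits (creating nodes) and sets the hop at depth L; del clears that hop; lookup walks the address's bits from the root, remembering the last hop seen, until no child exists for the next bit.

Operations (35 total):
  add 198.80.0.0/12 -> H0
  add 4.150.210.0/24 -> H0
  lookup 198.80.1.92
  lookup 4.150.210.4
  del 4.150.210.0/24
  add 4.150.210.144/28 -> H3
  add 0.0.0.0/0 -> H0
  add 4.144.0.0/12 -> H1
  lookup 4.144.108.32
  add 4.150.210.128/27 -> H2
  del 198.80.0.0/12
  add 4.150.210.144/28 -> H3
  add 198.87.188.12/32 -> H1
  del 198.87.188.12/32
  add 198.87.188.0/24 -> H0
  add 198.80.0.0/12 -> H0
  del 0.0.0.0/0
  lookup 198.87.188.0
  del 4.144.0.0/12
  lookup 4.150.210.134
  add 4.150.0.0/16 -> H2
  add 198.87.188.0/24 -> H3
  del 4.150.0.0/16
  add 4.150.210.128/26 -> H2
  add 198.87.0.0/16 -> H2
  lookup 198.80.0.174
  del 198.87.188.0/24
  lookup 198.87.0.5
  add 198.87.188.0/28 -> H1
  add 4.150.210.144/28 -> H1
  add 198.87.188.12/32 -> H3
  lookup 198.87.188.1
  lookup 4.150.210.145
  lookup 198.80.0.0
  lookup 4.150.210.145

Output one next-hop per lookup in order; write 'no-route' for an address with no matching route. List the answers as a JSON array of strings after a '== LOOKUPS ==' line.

Apply in order:
  add 198.80.0.0/12 -> H0 at depth 12
  add 4.150.210.0/24 -> H0 at depth 24
  ? 198.80.1.92  path d0:-→d1:-→d2:-→d3:-→d4:-→d5:-→d6:-→d7:-→d8:-→d9:-→d10:-→d11:-→d12:H0  best=H0
  ? 4.150.210.4  path d0:-→d1:-→d2:-→d3:-→d4:-→d5:-→d6:-→d7:-→d8:-→d9:-→d10:-→d11:-→d12:-→d13:-→d14:-→d15:-→d16:-→d17:-→d18:-→d19:-→d20:-→d21:-→d22:-→d23:-→d24:H0  best=H0
  - 4.150.210.0/24 clear@24
  add 4.150.210.144/28 -> H3 at depth 28
  add 0.0.0.0/0 -> H0 at depth 0
  add 4.144.0.0/12 -> H1 at depth 12
  ? 4.144.108.32  path d0:H0→d1:-→d2:-→d3:-→d4:-→d5:-→d6:-→d7:-→d8:-→d9:-→d10:-→d11:-→d12:H1→d13:-  best=H1
  add 4.150.210.128/27 -> H2 at depth 27
  - 198.80.0.0/12 clear@12
  add 4.150.210.144/28 -> H3 at depth 28
  add 198.87.188.12/32 -> H1 at depth 32
  - 198.87.188.12/32 clear@32
  add 198.87.188.0/24 -> H0 at depth 24
  add 198.80.0.0/12 -> H0 at depth 12
  - 0.0.0.0/0 clear@0
  ? 198.87.188.0  path d0:-→d1:-→d2:-→d3:-→d4:-→d5:-→d6:-→d7:-→d8:-→d9:-→d10:-→d11:-→d12:H0→d13:-→d14:-→d15:-→d16:-→d17:-→d18:-→d19:-→d20:-→d21:-→d22:-→d23:-→d24:H0→d25:-→d26:-→d27:-→d28:-  best=H0
  - 4.144.0.0/12 clear@12
  ? 4.150.210.134  path d0:-→d1:-→d2:-→d3:-→d4:-→d5:-→d6:-→d7:-→d8:-→d9:-→d10:-→d11:-→d12:-→d13:-→d14:-→d15:-→d16:-→d17:-→d18:-→d19:-→d20:-→d21:-→d22:-→d23:-→d24:-→d25:-→d26:-→d27:H2  best=H2
  add 4.150.0.0/16 -> H2 at depth 16
  add 198.87.188.0/24 -> H3 at depth 24
  - 4.150.0.0/16 clear@16
  add 4.150.210.128/26 -> H2 at depth 26
  add 198.87.0.0/16 -> H2 at depth 16
  ? 198.80.0.174  path d0:-→d1:-→d2:-→d3:-→d4:-→d5:-→d6:-→d7:-→d8:-→d9:-→d10:-→d11:-→d12:H0→d13:-  best=H0
  - 198.87.188.0/24 clear@24
  ? 198.87.0.5  path d0:-→d1:-→d2:-→d3:-→d4:-→d5:-→d6:-→d7:-→d8:-→d9:-→d10:-→d11:-→d12:H0→d13:-→d14:-→d15:-→d16:H2  best=H2
  add 198.87.188.0/28 -> H1 at depth 28
  add 4.150.210.144/28 -> H1 at depth 28
  add 198.87.188.12/32 -> H3 at depth 32
  ? 198.87.188.1  path d0:-→d1:-→d2:-→d3:-→d4:-→d5:-→d6:-→d7:-→d8:-→d9:-→d10:-→d11:-→d12:H0→d13:-→d14:-→d15:-→d16:H2→d17:-→d18:-→d19:-→d20:-→d21:-→d22:-→d23:-→d24:-→d25:-→d26:-→d27:-→d28:H1  best=H1
  ? 4.150.210.145  path d0:-→d1:-→d2:-→d3:-→d4:-→d5:-→d6:-→d7:-→d8:-→d9:-→d10:-→d11:-→d12:-→d13:-→d14:-→d15:-→d16:-→d17:-→d18:-→d19:-→d20:-→d21:-→d22:-→d23:-→d24:-→d25:-→d26:H2→d27:H2→d28:H1  best=H1
  ? 198.80.0.0  path d0:-→d1:-→d2:-→d3:-→d4:-→d5:-→d6:-→d7:-→d8:-→d9:-→d10:-→d11:-→d12:H0→d13:-  best=H0
  ? 4.150.210.145  path d0:-→d1:-→d2:-→d3:-→d4:-→d5:-→d6:-→d7:-→d8:-→d9:-→d10:-→d11:-→d12:-→d13:-→d14:-→d15:-→d16:-→d17:-→d18:-→d19:-→d20:-→d21:-→d22:-→d23:-→d24:-→d25:-→d26:H2→d27:H2→d28:H1  best=H1

== LOOKUPS ==
["H0","H0","H1","H0","H2","H0","H2","H1","H1","H0","H1"]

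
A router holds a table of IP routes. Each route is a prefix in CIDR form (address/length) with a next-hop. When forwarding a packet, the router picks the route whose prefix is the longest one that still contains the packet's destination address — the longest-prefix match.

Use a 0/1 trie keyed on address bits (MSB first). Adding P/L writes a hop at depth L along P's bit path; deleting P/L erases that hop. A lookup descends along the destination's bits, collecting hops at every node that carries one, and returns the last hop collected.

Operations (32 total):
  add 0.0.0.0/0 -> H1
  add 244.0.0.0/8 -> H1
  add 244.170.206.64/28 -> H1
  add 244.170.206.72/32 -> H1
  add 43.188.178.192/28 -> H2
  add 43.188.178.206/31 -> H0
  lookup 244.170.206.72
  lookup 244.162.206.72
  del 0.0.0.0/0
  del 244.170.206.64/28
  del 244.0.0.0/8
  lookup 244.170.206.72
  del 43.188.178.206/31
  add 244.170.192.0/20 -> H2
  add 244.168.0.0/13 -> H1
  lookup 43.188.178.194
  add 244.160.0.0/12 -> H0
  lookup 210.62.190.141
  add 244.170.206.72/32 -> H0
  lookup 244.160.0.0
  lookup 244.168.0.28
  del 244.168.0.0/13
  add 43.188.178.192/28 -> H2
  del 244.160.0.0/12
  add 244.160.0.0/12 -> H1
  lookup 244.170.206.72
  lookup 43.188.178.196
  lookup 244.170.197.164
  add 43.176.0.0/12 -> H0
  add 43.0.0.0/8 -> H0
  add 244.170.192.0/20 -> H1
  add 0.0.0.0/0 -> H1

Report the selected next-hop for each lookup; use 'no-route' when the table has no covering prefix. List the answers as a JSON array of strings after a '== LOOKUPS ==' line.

Apply in order:
  add 0.0.0.0/0 -> H1 at depth 0
  add 244.0.0.0/8 -> H1 at depth 8
  add 244.170.206.64/28 -> H1 at depth 28
  add 244.170.206.72/32 -> H1 at depth 32
  add 43.188.178.192/28 -> H2 at depth 28
  add 43.188.178.206/31 -> H0 at depth 31
  ? 244.170.206.72  path d0:H1→d1:-→d2:-→d3:-→d4:-→d5:-→d6:-→d7:-→d8:H1→d9:-→d10:-→d11:-→d12:-→d13:-→d14:-→d15:-→d16:-→d17:-→d18:-→d19:-→d20:-→d21:-→d22:-→d23:-→d24:-→d25:-→d26:-→d27:-→d28:H1→d29:-→d30:-→d31:-→d32:H1  best=H1
  ? 244.162.206.72  path d0:H1→d1:-→d2:-→d3:-→d4:-→d5:-→d6:-→d7:-→d8:H1→d9:-→d10:-→d11:-→d12:-  best=H1
  del 0.0.0.0/0 (clear depth 0)
  del 244.170.206.64/28 (clear depth 28)
  del 244.0.0.0/8 (clear depth 8)
  ? 244.170.206.72  path d0:-→d1:-→d2:-→d3:-→d4:-→d5:-→d6:-→d7:-→d8:-→d9:-→d10:-→d11:-→d12:-→d13:-→d14:-→d15:-→d16:-→d17:-→d18:-→d19:-→d20:-→d21:-→d22:-→d23:-→d24:-→d25:-→d26:-→d27:-→d28:-→d29:-→d30:-→d31:-→d32:H1  best=H1
  del 43.188.178.206/31 (clear depth 31)
  add 244.170.192.0/20 -> H2 at depth 20
  add 244.168.0.0/13 -> H1 at depth 13
  ? 43.188.178.194  path d0:-→d1:-→d2:-→d3:-→d4:-→d5:-→d6:-→d7:-→d8:-→d9:-→d10:-→d11:-→d12:-→d13:-→d14:-→d15:-→d16:-→d17:-→d18:-→d19:-→d20:-→d21:-→d22:-→d23:-→d24:-→d25:-→d26:-→d27:-→d28:H2  best=H2
  add 244.160.0.0/12 -> H0 at depth 12
  ? 210.62.190.141  path d0:-→d1:-→d2:-  best=no-route
  add 244.170.206.72/32 -> H0 at depth 32
  ? 244.160.0.0  path d0:-→d1:-→d2:-→d3:-→d4:-→d5:-→d6:-→d7:-→d8:-→d9:-→d10:-→d11:-→d12:H0  best=H0
  ? 244.168.0.28  path d0:-→d1:-→d2:-→d3:-→d4:-→d5:-→d6:-→d7:-→d8:-→d9:-→d10:-→d11:-→d12:H0→d13:H1→d14:-  best=H1
  del 244.168.0.0/13 (clear depth 13)
  add 43.188.178.192/28 -> H2 at depth 28
  del 244.160.0.0/12 (clear depth 12)
  add 244.160.0.0/12 -> H1 at depth 12
  ? 244.170.206.72  path d0:-→d1:-→d2:-→d3:-→d4:-→d5:-→d6:-→d7:-→d8:-→d9:-→d10:-→d11:-→d12:H1→d13:-→d14:-→d15:-→d16:-→d17:-→d18:-→d19:-→d20:H2→d21:-→d22:-→d23:-→d24:-→d25:-→d26:-→d27:-→d28:-→d29:-→d30:-→d31:-→d32:H0  best=H0
  ? 43.188.178.196  path d0:-→d1:-→d2:-→d3:-→d4:-→d5:-→d6:-→d7:-→d8:-→d9:-→d10:-→d11:-→d12:-→d13:-→d14:-→d15:-→d16:-→d17:-→d18:-→d19:-→d20:-→d21:-→d22:-→d23:-→d24:-→d25:-→d26:-→d27:-→d28:H2  best=H2
  ? 244.170.197.164  path d0:-→d1:-→d2:-→d3:-→d4:-→d5:-→d6:-→d7:-→d8:-→d9:-→d10:-→d11:-→d12:H1→d13:-→d14:-→d15:-→d16:-→d17:-→d18:-→d19:-→d20:H2  best=H2
  add 43.176.0.0/12 -> H0 at depth 12
  add 43.0.0.0/8 -> H0 at depth 8
  add 244.170.192.0/20 -> H1 at depth 20
  add 0.0.0.0/0 -> H1 at depth 0

== LOOKUPS ==
["H1","H1","H1","H2","no-route","H0","H1","H0","H2","H2"]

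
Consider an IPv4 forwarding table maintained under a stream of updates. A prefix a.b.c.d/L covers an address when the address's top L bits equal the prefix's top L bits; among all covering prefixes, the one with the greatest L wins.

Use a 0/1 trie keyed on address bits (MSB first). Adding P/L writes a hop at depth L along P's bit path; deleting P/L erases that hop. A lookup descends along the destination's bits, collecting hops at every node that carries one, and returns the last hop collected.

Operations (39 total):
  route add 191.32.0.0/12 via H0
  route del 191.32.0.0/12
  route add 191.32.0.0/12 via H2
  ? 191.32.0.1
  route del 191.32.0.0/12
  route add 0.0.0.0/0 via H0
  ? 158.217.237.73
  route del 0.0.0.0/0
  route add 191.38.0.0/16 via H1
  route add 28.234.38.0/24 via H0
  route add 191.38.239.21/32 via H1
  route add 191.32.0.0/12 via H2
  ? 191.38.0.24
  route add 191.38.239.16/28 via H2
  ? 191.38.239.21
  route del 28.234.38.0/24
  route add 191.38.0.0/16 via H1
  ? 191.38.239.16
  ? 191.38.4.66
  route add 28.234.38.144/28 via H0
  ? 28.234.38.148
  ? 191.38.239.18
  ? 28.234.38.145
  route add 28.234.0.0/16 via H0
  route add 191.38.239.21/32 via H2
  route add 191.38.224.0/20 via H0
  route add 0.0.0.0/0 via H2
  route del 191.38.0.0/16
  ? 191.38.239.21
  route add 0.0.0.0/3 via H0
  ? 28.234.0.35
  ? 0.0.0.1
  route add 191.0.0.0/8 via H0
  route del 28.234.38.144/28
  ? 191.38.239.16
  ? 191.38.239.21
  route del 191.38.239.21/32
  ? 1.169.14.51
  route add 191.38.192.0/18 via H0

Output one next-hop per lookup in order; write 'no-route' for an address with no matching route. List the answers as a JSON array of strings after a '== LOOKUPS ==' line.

Process each operation:
  + 191.32.0.0/12 (H0) depth=12
  - 191.32.0.0/12 clear@12
  + 191.32.0.0/12 (H2) depth=12
  lookup 191.32.0.1: bits 101111110010 walk d0:-→d1:-→d2:-→d3:-→d4:-→d5:-→d6:-→d7:-→d8:-→d9:-→d10:-→d11:-→d12:H2 -> H2
  - 191.32.0.0/12 clear@12
  + 0.0.0.0/0 (H0) depth=0
  lookup 158.217.237.73: bits 10 walk d0:H0→d1:-→d2:- -> H0
  - 0.0.0.0/0 clear@0
  + 191.38.0.0/16 (H1) depth=16
  + 28.234.38.0/24 (H0) depth=24
  + 191.38.239.21/32 (H1) depth=32
  + 191.32.0.0/12 (H2) depth=12
  lookup 191.38.0.24: bits 1011111100100110 walk d0:-→d1:-→d2:-→d3:-→d4:-→d5:-→d6:-→d7:-→d8:-→d9:-→d10:-→d11:-→d12:H2→d13:-→d14:-→d15:-→d16:H1 -> H1
  + 191.38.239.16/28 (H2) depth=28
  lookup 191.38.239.21: bits 10111111001001101110111100010101 walk d0:-→d1:-→d2:-→d3:-→d4:-→d5:-→d6:-→d7:-→d8:-→d9:-→d10:-→d11:-→d12:H2→d13:-→d14:-→d15:-→d16:H1→d17:-→d18:-→d19:-→d20:-→d21:-→d22:-→d23:-→d24:-→d25:-→d26:-→d27:-→d28:H2→d29:-→d30:-→d31:-→d32:H1 -> H1
  - 28.234.38.0/24 clear@24
  + 191.38.0.0/16 (H1) depth=16
  lookup 191.38.239.16: bits 10111111001001101110111100010 walk d0:-→d1:-→d2:-→d3:-→d4:-→d5:-→d6:-→d7:-→d8:-→d9:-→d10:-→d11:-→d12:H2→d13:-→d14:-→d15:-→d16:H1→d17:-→d18:-→d19:-→d20:-→d21:-→d22:-→d23:-→d24:-→d25:-→d26:-→d27:-→d28:H2→d29:- -> H2
  lookup 191.38.4.66: bits 1011111100100110 walk d0:-→d1:-→d2:-→d3:-→d4:-→d5:-→d6:-→d7:-→d8:-→d9:-→d10:-→d11:-→d12:H2→d13:-→d14:-→d15:-→d16:H1 -> H1
  + 28.234.38.144/28 (H0) depth=28
  lookup 28.234.38.148: bits 0001110011101010001001101001 walk d0:-→d1:-→d2:-→d3:-→d4:-→d5:-→d6:-→d7:-→d8:-→d9:-→d10:-→d11:-→d12:-→d13:-→d14:-→d15:-→d16:-→d17:-→d18:-→d19:-→d20:-→d21:-→d22:-→d23:-→d24:-→d25:-→d26:-→d27:-→d28:H0 -> H0
  lookup 191.38.239.18: bits 10111111001001101110111100010 walk d0:-→d1:-→d2:-→d3:-→d4:-→d5:-→d6:-→d7:-→d8:-→d9:-→d10:-→d11:-→d12:H2→d13:-→d14:-→d15:-→d16:H1→d17:-→d18:-→d19:-→d20:-→d21:-→d22:-→d23:-→d24:-→d25:-→d26:-→d27:-→d28:H2→d29:- -> H2
  lookup 28.234.38.145: bits 0001110011101010001001101001 walk d0:-→d1:-→d2:-→d3:-→d4:-→d5:-→d6:-→d7:-→d8:-→d9:-→d10:-→d11:-→d12:-→d13:-→d14:-→d15:-→d16:-→d17:-→d18:-→d19:-→d20:-→d21:-→d22:-→d23:-→d24:-→d25:-→d26:-→d27:-→d28:H0 -> H0
  + 28.234.0.0/16 (H0) depth=16
  + 191.38.239.21/32 (H2) depth=32
  + 191.38.224.0/20 (H0) depth=20
  + 0.0.0.0/0 (H2) depth=0
  - 191.38.0.0/16 clear@16
  lookup 191.38.239.21: bits 10111111001001101110111100010101 walk d0:H2→d1:-→d2:-→d3:-→d4:-→d5:-→d6:-→d7:-→d8:-→d9:-→d10:-→d11:-→d12:H2→d13:-→d14:-→d15:-→d16:-→d17:-→d18:-→d19:-→d20:H0→d21:-→d22:-→d23:-→d24:-→d25:-→d26:-→d27:-→d28:H2→d29:-→d30:-→d31:-→d32:H2 -> H2
  + 0.0.0.0/3 (H0) depth=3
  lookup 28.234.0.35: bits 000111001110101000 walk d0:H2→d1:-→d2:-→d3:H0→d4:-→d5:-→d6:-→d7:-→d8:-→d9:-→d10:-→d11:-→d12:-→d13:-→d14:-→d15:-→d16:H0→d17:-→d18:- -> H0
  lookup 0.0.0.1: bits 000 walk d0:H2→d1:-→d2:-→d3:H0 -> H0
  + 191.0.0.0/8 (H0) depth=8
  - 28.234.38.144/28 clear@28
  lookup 191.38.239.16: bits 10111111001001101110111100010 walk d0:H2→d1:-→d2:-→d3:-→d4:-→d5:-→d6:-→d7:-→d8:H0→d9:-→d10:-→d11:-→d12:H2→d13:-→d14:-→d15:-→d16:-→d17:-→d18:-→d19:-→d20:H0→d21:-→d22:-→d23:-→d24:-→d25:-→d26:-→d27:-→d28:H2→d29:- -> H2
  lookup 191.38.239.21: bits 10111111001001101110111100010101 walk d0:H2→d1:-→d2:-→d3:-→d4:-→d5:-→d6:-→d7:-→d8:H0→d9:-→d10:-→d11:-→d12:H2→d13:-→d14:-→d15:-→d16:-→d17:-→d18:-→d19:-→d20:H0→d21:-→d22:-→d23:-→d24:-→d25:-→d26:-→d27:-→d28:H2→d29:-→d30:-→d31:-→d32:H2 -> H2
  - 191.38.239.21/32 clear@32
  lookup 1.169.14.51: bits 000 walk d0:H2→d1:-→d2:-→d3:H0 -> H0
  + 191.38.192.0/18 (H0) depth=18

== LOOKUPS ==
["H2","H0","H1","H1","H2","H1","H0","H2","H0","H2","H0","H0","H2","H2","H0"]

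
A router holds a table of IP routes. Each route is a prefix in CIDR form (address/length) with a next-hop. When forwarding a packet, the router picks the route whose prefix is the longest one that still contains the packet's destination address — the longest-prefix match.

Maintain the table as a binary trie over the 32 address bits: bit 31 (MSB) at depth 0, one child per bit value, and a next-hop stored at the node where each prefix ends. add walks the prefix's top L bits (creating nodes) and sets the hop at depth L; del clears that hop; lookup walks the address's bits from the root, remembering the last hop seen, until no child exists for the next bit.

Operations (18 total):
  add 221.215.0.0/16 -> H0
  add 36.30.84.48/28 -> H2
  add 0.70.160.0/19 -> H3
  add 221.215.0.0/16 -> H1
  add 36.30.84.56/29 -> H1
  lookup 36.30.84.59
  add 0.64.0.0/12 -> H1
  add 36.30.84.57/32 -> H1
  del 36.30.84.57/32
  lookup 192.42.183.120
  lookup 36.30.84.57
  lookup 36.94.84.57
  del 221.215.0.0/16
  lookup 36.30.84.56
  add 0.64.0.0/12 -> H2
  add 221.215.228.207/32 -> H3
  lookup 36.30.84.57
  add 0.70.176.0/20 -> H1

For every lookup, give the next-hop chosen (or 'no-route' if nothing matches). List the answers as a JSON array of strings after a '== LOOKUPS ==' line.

Trace:
  + 221.215.0.0/16 (H0) depth=16
  + 36.30.84.48/28 (H2) depth=28
  + 0.70.160.0/19 (H3) depth=19
  + 221.215.0.0/16 (H1) depth=16
  + 36.30.84.56/29 (H1) depth=29
  ? 36.30.84.59  path d0:-→d1:-→d2:-→d3:-→d4:-→d5:-→d6:-→d7:-→d8:-→d9:-→d10:-→d11:-→d12:-→d13:-→d14:-→d15:-→d16:-→d17:-→d18:-→d19:-→d20:-→d21:-→d22:-→d23:-→d24:-→d25:-→d26:-→d27:-→d28:H2→d29:H1  best=H1
  + 0.64.0.0/12 (H1) depth=12
  + 36.30.84.57/32 (H1) depth=32
  del 36.30.84.57/32 (clear depth 32)
  ? 192.42.183.120  path d0:-→d1:-→d2:-→d3:-  best=no-route
  ? 36.30.84.57  path d0:-→d1:-→d2:-→d3:-→d4:-→d5:-→d6:-→d7:-→d8:-→d9:-→d10:-→d11:-→d12:-→d13:-→d14:-→d15:-→d16:-→d17:-→d18:-→d19:-→d20:-→d21:-→d22:-→d23:-→d24:-→d25:-→d26:-→d27:-→d28:H2→d29:H1→d30:-→d31:-→d32:-  best=H1
  ? 36.94.84.57  path d0:-→d1:-→d2:-→d3:-→d4:-→d5:-→d6:-→d7:-→d8:-→d9:-  best=no-route
  del 221.215.0.0/16 (clear depth 16)
  ? 36.30.84.56  path d0:-→d1:-→d2:-→d3:-→d4:-→d5:-→d6:-→d7:-→d8:-→d9:-→d10:-→d11:-→d12:-→d13:-→d14:-→d15:-→d16:-→d17:-→d18:-→d19:-→d20:-→d21:-→d22:-→d23:-→d24:-→d25:-→d26:-→d27:-→d28:H2→d29:H1→d30:-→d31:-  best=H1
  + 0.64.0.0/12 (H2) depth=12
  + 221.215.228.207/32 (H3) depth=32
  ? 36.30.84.57  path d0:-→d1:-→d2:-→d3:-→d4:-→d5:-→d6:-→d7:-→d8:-→d9:-→d10:-→d11:-→d12:-→d13:-→d14:-→d15:-→d16:-→d17:-→d18:-→d19:-→d20:-→d21:-→d22:-→d23:-→d24:-→d25:-→d26:-→d27:-→d28:H2→d29:H1→d30:-→d31:-→d32:-  best=H1
  + 0.70.176.0/20 (H1) depth=20

== LOOKUPS ==
["H1","no-route","H1","no-route","H1","H1"]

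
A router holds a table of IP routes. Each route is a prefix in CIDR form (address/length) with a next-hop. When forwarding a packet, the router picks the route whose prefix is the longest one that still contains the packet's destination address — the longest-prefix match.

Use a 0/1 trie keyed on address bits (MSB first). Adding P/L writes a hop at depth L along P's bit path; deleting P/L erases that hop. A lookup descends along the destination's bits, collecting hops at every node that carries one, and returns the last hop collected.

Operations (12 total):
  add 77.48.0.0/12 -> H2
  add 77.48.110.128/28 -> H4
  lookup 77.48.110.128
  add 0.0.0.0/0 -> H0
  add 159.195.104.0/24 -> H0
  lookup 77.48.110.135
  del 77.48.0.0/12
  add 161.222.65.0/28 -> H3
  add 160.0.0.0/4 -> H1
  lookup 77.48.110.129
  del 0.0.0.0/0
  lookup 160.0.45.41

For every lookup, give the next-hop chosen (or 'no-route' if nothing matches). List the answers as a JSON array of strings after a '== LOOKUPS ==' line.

Process each operation:
  + 77.48.0.0/12 (H2) depth=12
  + 77.48.110.128/28 (H4) depth=28
  lookup 77.48.110.128: bits 0100110100110000011011101000 walk d0:-→d1:-→d2:-→d3:-→d4:-→d5:-→d6:-→d7:-→d8:-→d9:-→d10:-→d11:-→d12:H2→d13:-→d14:-→d15:-→d16:-→d17:-→d18:-→d19:-→d20:-→d21:-→d22:-→d23:-→d24:-→d25:-→d26:-→d27:-→d28:H4 -> H4
  + 0.0.0.0/0 (H0) depth=0
  + 159.195.104.0/24 (H0) depth=24
  lookup 77.48.110.135: bits 0100110100110000011011101000 walk d0:H0→d1:-→d2:-→d3:-→d4:-→d5:-→d6:-→d7:-→d8:-→d9:-→d10:-→d11:-→d12:H2→d13:-→d14:-→d15:-→d16:-→d17:-→d18:-→d19:-→d20:-→d21:-→d22:-→d23:-→d24:-→d25:-→d26:-→d27:-→d28:H4 -> H4
  del 77.48.0.0/12 (clear depth 12)
  + 161.222.65.0/28 (H3) depth=28
  + 160.0.0.0/4 (H1) depth=4
  lookup 77.48.110.129: bits 0100110100110000011011101000 walk d0:H0→d1:-→d2:-→d3:-→d4:-→d5:-→d6:-→d7:-→d8:-→d9:-→d10:-→d11:-→d12:-→d13:-→d14:-→d15:-→d16:-→d17:-→d18:-→d19:-→d20:-→d21:-→d22:-→d23:-→d24:-→d25:-→d26:-→d27:-→d28:H4 -> H4
  del 0.0.0.0/0 (clear depth 0)
  lookup 160.0.45.41: bits 1010000 walk d0:-→d1:-→d2:-→d3:-→d4:H1→d5:-→d6:-→d7:- -> H1

== LOOKUPS ==
["H4","H4","H4","H1"]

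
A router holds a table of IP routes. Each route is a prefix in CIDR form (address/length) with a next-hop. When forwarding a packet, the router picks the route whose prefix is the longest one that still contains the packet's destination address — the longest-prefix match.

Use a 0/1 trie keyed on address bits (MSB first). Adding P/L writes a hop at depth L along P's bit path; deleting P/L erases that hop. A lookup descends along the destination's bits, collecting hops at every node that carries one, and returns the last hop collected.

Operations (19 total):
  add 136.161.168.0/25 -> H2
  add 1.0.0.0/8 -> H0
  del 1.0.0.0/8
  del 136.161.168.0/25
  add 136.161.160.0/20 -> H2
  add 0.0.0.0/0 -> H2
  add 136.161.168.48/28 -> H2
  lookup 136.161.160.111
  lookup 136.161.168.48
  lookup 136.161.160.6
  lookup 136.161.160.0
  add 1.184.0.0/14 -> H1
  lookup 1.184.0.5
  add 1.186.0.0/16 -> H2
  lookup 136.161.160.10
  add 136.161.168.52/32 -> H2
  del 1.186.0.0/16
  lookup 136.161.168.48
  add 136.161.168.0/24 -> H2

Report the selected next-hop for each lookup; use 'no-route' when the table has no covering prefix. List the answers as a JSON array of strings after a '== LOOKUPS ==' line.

Trace:
  add 136.161.168.0/25 -> H2 at depth 25
  add 1.0.0.0/8 -> H0 at depth 8
  - 1.0.0.0/8 clear@8
  - 136.161.168.0/25 clear@25
  add 136.161.160.0/20 -> H2 at depth 20
  add 0.0.0.0/0 -> H2 at depth 0
  add 136.161.168.48/28 -> H2 at depth 28
  ? 136.161.160.111  path d0:H2→d1:-→d2:-→d3:-→d4:-→d5:-→d6:-→d7:-→d8:-→d9:-→d10:-→d11:-→d12:-→d13:-→d14:-→d15:-→d16:-→d17:-→d18:-→d19:-→d20:H2  best=H2
  ? 136.161.168.48  path d0:H2→d1:-→d2:-→d3:-→d4:-→d5:-→d6:-→d7:-→d8:-→d9:-→d10:-→d11:-→d12:-→d13:-→d14:-→d15:-→d16:-→d17:-→d18:-→d19:-→d20:H2→d21:-→d22:-→d23:-→d24:-→d25:-→d26:-→d27:-→d28:H2  best=H2
  ? 136.161.160.6  path d0:H2→d1:-→d2:-→d3:-→d4:-→d5:-→d6:-→d7:-→d8:-→d9:-→d10:-→d11:-→d12:-→d13:-→d14:-→d15:-→d16:-→d17:-→d18:-→d19:-→d20:H2  best=H2
  ? 136.161.160.0  path d0:H2→d1:-→d2:-→d3:-→d4:-→d5:-→d6:-→d7:-→d8:-→d9:-→d10:-→d11:-→d12:-→d13:-→d14:-→d15:-→d16:-→d17:-→d18:-→d19:-→d20:H2  best=H2
  add 1.184.0.0/14 -> H1 at depth 14
  ? 1.184.0.5  path d0:H2→d1:-→d2:-→d3:-→d4:-→d5:-→d6:-→d7:-→d8:-→d9:-→d10:-→d11:-→d12:-→d13:-→d14:H1  best=H1
  add 1.186.0.0/16 -> H2 at depth 16
  ? 136.161.160.10  path d0:H2→d1:-→d2:-→d3:-→d4:-→d5:-→d6:-→d7:-→d8:-→d9:-→d10:-→d11:-→d12:-→d13:-→d14:-→d15:-→d16:-→d17:-→d18:-→d19:-→d20:H2  best=H2
  add 136.161.168.52/32 -> H2 at depth 32
  - 1.186.0.0/16 clear@16
  ? 136.161.168.48  path d0:H2→d1:-→d2:-→d3:-→d4:-→d5:-→d6:-→d7:-→d8:-→d9:-→d10:-→d11:-→d12:-→d13:-→d14:-→d15:-→d16:-→d17:-→d18:-→d19:-→d20:H2→d21:-→d22:-→d23:-→d24:-→d25:-→d26:-→d27:-→d28:H2→d29:-  best=H2
  add 136.161.168.0/24 -> H2 at depth 24

== LOOKUPS ==
["H2","H2","H2","H2","H1","H2","H2"]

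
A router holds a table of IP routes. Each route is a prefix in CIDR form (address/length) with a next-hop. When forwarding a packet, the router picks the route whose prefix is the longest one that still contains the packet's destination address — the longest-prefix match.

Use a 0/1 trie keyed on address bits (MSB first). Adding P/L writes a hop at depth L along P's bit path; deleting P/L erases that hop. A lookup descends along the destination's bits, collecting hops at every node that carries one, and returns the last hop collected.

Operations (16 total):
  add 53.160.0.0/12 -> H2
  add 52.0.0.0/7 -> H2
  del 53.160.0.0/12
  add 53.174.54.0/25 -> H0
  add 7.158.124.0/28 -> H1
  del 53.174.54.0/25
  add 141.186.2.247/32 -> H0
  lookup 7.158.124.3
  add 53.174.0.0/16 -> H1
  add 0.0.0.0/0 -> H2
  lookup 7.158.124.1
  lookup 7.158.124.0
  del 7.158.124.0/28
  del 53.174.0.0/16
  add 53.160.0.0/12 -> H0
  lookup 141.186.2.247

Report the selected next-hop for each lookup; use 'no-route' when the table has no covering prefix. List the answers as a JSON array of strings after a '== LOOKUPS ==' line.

Process each operation:
  add 53.160.0.0/12 -> H2 at depth 12
  add 52.0.0.0/7 -> H2 at depth 7
  - 53.160.0.0/12 clear@12
  add 53.174.54.0/25 -> H0 at depth 25
  add 7.158.124.0/28 -> H1 at depth 28
  - 53.174.54.0/25 clear@25
  add 141.186.2.247/32 -> H0 at depth 32
  ? 7.158.124.3  path d0:-→d1:-→d2:-→d3:-→d4:-→d5:-→d6:-→d7:-→d8:-→d9:-→d10:-→d11:-→d12:-→d13:-→d14:-→d15:-→d16:-→d17:-→d18:-→d19:-→d20:-→d21:-→d22:-→d23:-→d24:-→d25:-→d26:-→d27:-→d28:H1  best=H1
  add 53.174.0.0/16 -> H1 at depth 16
  add 0.0.0.0/0 -> H2 at depth 0
  ? 7.158.124.1  path d0:H2→d1:-→d2:-→d3:-→d4:-→d5:-→d6:-→d7:-→d8:-→d9:-→d10:-→d11:-→d12:-→d13:-→d14:-→d15:-→d16:-→d17:-→d18:-→d19:-→d20:-→d21:-→d22:-→d23:-→d24:-→d25:-→d26:-→d27:-→d28:H1  best=H1
  ? 7.158.124.0  path d0:H2→d1:-→d2:-→d3:-→d4:-→d5:-→d6:-→d7:-→d8:-→d9:-→d10:-→d11:-→d12:-→d13:-→d14:-→d15:-→d16:-→d17:-→d18:-→d19:-→d20:-→d21:-→d22:-→d23:-→d24:-→d25:-→d26:-→d27:-→d28:H1  best=H1
  - 7.158.124.0/28 clear@28
  - 53.174.0.0/16 clear@16
  add 53.160.0.0/12 -> H0 at depth 12
  ? 141.186.2.247  path d0:H2→d1:-→d2:-→d3:-→d4:-→d5:-→d6:-→d7:-→d8:-→d9:-→d10:-→d11:-→d12:-→d13:-→d14:-→d15:-→d16:-→d17:-→d18:-→d19:-→d20:-→d21:-→d22:-→d23:-→d24:-→d25:-→d26:-→d27:-→d28:-→d29:-→d30:-→d31:-→d32:H0  best=H0

== LOOKUPS ==
["H1","H1","H1","H0"]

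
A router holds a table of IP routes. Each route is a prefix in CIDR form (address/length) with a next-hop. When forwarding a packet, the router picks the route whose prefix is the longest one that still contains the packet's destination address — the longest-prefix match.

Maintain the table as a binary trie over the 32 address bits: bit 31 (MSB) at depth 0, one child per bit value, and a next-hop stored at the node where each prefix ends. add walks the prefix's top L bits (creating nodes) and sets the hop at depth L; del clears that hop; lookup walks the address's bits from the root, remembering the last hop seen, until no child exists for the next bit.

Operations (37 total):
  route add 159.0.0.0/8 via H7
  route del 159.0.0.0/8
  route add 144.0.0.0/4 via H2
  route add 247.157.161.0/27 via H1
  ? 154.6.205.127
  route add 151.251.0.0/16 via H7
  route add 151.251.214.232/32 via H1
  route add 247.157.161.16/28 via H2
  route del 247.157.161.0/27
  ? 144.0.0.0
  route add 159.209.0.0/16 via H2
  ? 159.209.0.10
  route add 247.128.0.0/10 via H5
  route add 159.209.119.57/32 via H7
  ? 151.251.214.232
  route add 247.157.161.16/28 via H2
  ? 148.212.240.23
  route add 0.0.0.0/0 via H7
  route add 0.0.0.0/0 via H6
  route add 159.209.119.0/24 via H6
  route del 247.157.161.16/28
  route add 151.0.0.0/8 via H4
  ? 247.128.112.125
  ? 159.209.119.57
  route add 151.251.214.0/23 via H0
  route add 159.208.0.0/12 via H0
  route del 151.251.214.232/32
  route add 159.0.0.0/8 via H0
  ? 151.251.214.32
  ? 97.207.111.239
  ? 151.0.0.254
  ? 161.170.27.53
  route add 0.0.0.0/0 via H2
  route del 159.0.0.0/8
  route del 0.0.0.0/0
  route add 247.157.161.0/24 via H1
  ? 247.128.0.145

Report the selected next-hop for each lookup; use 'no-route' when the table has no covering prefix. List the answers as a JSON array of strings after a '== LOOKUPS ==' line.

Apply in order:
  add 159.0.0.0/8 -> H7 at depth 8
  del 159.0.0.0/8 (clear depth 8)
  add 144.0.0.0/4 -> H2 at depth 4
  add 247.157.161.0/27 -> H1 at depth 27
  Q 154.6.205.127: descend 10011 ; hops seen [H2] ; pick H2
  add 151.251.0.0/16 -> H7 at depth 16
  add 151.251.214.232/32 -> H1 at depth 32
  add 247.157.161.16/28 -> H2 at depth 28
  del 247.157.161.0/27 (clear depth 27)
  Q 144.0.0.0: descend 10010 ; hops seen [H2] ; pick H2
  add 159.209.0.0/16 -> H2 at depth 16
  Q 159.209.0.10: descend 1001111111010001 ; hops seen [H2,H2] ; pick H2
  add 247.128.0.0/10 -> H5 at depth 10
  add 159.209.119.57/32 -> H7 at depth 32
  Q 151.251.214.232: descend 10010111111110111101011011101000 ; hops seen [H2,H7,H1] ; pick H1
  add 247.157.161.16/28 -> H2 at depth 28
  Q 148.212.240.23: descend 100101 ; hops seen [H2] ; pick H2
  add 0.0.0.0/0 -> H7 at depth 0
  add 0.0.0.0/0 -> H6 at depth 0
  add 159.209.119.0/24 -> H6 at depth 24
  del 247.157.161.16/28 (clear depth 28)
  add 151.0.0.0/8 -> H4 at depth 8
  Q 247.128.112.125: descend 11110111100 ; hops seen [H6,H5] ; pick H5
  Q 159.209.119.57: descend 10011111110100010111011100111001 ; hops seen [H6,H2,H2,H6,H7] ; pick H7
  add 151.251.214.0/23 -> H0 at depth 23
  add 159.208.0.0/12 -> H0 at depth 12
  del 151.251.214.232/32 (clear depth 32)
  add 159.0.0.0/8 -> H0 at depth 8
  Q 151.251.214.32: descend 100101111111101111010110 ; hops seen [H6,H2,H4,H7,H0] ; pick H0
  Q 97.207.111.239: descend ε ; hops seen [H6] ; pick H6
  Q 151.0.0.254: descend 10010111 ; hops seen [H6,H2,H4] ; pick H4
  Q 161.170.27.53: descend 10 ; hops seen [H6] ; pick H6
  add 0.0.0.0/0 -> H2 at depth 0
  del 159.0.0.0/8 (clear depth 8)
  del 0.0.0.0/0 (clear depth 0)
  add 247.157.161.0/24 -> H1 at depth 24
  Q 247.128.0.145: descend 11110111100 ; hops seen [H5] ; pick H5

== LOOKUPS ==
["H2","H2","H2","H1","H2","H5","H7","H0","H6","H4","H6","H5"]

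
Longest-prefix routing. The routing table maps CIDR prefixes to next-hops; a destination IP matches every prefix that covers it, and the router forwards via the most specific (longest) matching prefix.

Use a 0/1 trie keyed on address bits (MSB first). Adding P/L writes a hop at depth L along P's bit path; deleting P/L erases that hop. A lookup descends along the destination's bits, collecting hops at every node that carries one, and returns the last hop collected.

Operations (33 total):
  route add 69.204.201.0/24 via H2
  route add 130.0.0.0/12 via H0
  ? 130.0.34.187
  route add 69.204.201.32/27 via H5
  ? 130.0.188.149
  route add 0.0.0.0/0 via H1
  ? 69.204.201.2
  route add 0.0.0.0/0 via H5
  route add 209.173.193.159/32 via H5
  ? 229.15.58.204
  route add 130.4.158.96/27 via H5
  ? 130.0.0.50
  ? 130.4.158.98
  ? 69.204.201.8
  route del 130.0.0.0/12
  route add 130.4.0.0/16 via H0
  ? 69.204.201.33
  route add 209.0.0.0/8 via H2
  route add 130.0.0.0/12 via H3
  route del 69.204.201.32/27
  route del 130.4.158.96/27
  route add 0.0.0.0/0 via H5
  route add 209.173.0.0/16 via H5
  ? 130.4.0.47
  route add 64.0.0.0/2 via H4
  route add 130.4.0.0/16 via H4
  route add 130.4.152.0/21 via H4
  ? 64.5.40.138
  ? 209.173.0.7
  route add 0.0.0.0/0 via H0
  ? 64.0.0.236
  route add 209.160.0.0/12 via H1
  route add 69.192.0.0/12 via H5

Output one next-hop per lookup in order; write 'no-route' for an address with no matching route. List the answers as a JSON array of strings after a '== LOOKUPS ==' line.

Apply in order:
  add 69.204.201.0/24 -> H2 at depth 24
  add 130.0.0.0/12 -> H0 at depth 12
  ? 130.0.34.187  path d0:-→d1:-→d2:-→d3:-→d4:-→d5:-→d6:-→d7:-→d8:-→d9:-→d10:-→d11:-→d12:H0  best=H0
  add 69.204.201.32/27 -> H5 at depth 27
  ? 130.0.188.149  path d0:-→d1:-→d2:-→d3:-→d4:-→d5:-→d6:-→d7:-→d8:-→d9:-→d10:-→d11:-→d12:H0  best=H0
  add 0.0.0.0/0 -> H1 at depth 0
  ? 69.204.201.2  path d0:H1→d1:-→d2:-→d3:-→d4:-→d5:-→d6:-→d7:-→d8:-→d9:-→d10:-→d11:-→d12:-→d13:-→d14:-→d15:-→d16:-→d17:-→d18:-→d19:-→d20:-→d21:-→d22:-→d23:-→d24:H2→d25:-→d26:-  best=H2
  add 0.0.0.0/0 -> H5 at depth 0
  add 209.173.193.159/32 -> H5 at depth 32
  ? 229.15.58.204  path d0:H5→d1:-→d2:-  best=H5
  add 130.4.158.96/27 -> H5 at depth 27
  ? 130.0.0.50  path d0:H5→d1:-→d2:-→d3:-→d4:-→d5:-→d6:-→d7:-→d8:-→d9:-→d10:-→d11:-→d12:H0→d13:-  best=H0
  ? 130.4.158.98  path d0:H5→d1:-→d2:-→d3:-→d4:-→d5:-→d6:-→d7:-→d8:-→d9:-→d10:-→d11:-→d12:H0→d13:-→d14:-→d15:-→d16:-→d17:-→d18:-→d19:-→d20:-→d21:-→d22:-→d23:-→d24:-→d25:-→d26:-→d27:H5  best=H5
  ? 69.204.201.8  path d0:H5→d1:-→d2:-→d3:-→d4:-→d5:-→d6:-→d7:-→d8:-→d9:-→d10:-→d11:-→d12:-→d13:-→d14:-→d15:-→d16:-→d17:-→d18:-→d19:-→d20:-→d21:-→d22:-→d23:-→d24:H2→d25:-→d26:-  best=H2
  del 130.0.0.0/12 (clear depth 12)
  add 130.4.0.0/16 -> H0 at depth 16
  ? 69.204.201.33  path d0:H5→d1:-→d2:-→d3:-→d4:-→d5:-→d6:-→d7:-→d8:-→d9:-→d10:-→d11:-→d12:-→d13:-→d14:-→d15:-→d16:-→d17:-→d18:-→d19:-→d20:-→d21:-→d22:-→d23:-→d24:H2→d25:-→d26:-→d27:H5  best=H5
  add 209.0.0.0/8 -> H2 at depth 8
  add 130.0.0.0/12 -> H3 at depth 12
  del 69.204.201.32/27 (clear depth 27)
  del 130.4.158.96/27 (clear depth 27)
  add 0.0.0.0/0 -> H5 at depth 0
  add 209.173.0.0/16 -> H5 at depth 16
  ? 130.4.0.47  path d0:H5→d1:-→d2:-→d3:-→d4:-→d5:-→d6:-→d7:-→d8:-→d9:-→d10:-→d11:-→d12:H3→d13:-→d14:-→d15:-→d16:H0  best=H0
  add 64.0.0.0/2 -> H4 at depth 2
  add 130.4.0.0/16 -> H4 at depth 16
  add 130.4.152.0/21 -> H4 at depth 21
  ? 64.5.40.138  path d0:H5→d1:-→d2:H4→d3:-→d4:-→d5:-  best=H4
  ? 209.173.0.7  path d0:H5→d1:-→d2:-→d3:-→d4:-→d5:-→d6:-→d7:-→d8:H2→d9:-→d10:-→d11:-→d12:-→d13:-→d14:-→d15:-→d16:H5  best=H5
  add 0.0.0.0/0 -> H0 at depth 0
  ? 64.0.0.236  path d0:H0→d1:-→d2:H4→d3:-→d4:-→d5:-  best=H4
  add 209.160.0.0/12 -> H1 at depth 12
  add 69.192.0.0/12 -> H5 at depth 12

== LOOKUPS ==
["H0","H0","H2","H5","H0","H5","H2","H5","H0","H4","H5","H4"]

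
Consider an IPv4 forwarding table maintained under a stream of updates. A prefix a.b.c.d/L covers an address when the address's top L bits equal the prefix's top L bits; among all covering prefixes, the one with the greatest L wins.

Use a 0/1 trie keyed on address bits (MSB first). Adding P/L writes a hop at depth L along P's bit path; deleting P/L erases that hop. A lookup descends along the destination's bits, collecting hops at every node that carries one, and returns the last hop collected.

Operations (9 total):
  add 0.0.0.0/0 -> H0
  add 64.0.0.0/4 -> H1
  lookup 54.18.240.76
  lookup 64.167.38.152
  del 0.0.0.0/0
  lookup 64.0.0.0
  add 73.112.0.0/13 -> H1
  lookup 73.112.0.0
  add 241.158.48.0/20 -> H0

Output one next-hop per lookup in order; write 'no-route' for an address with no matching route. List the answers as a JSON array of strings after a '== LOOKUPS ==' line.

Trace:
  add 0.0.0.0/0 -> H0 at depth 0
  add 64.0.0.0/4 -> H1 at depth 4
  Q 54.18.240.76: descend 0 ; hops seen [H0] ; pick H0
  Q 64.167.38.152: descend 0100 ; hops seen [H0,H1] ; pick H1
  del 0.0.0.0/0 (clear depth 0)
  Q 64.0.0.0: descend 0100 ; hops seen [H1] ; pick H1
  add 73.112.0.0/13 -> H1 at depth 13
  Q 73.112.0.0: descend 0100100101110 ; hops seen [H1,H1] ; pick H1
  add 241.158.48.0/20 -> H0 at depth 20

== LOOKUPS ==
["H0","H1","H1","H1"]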